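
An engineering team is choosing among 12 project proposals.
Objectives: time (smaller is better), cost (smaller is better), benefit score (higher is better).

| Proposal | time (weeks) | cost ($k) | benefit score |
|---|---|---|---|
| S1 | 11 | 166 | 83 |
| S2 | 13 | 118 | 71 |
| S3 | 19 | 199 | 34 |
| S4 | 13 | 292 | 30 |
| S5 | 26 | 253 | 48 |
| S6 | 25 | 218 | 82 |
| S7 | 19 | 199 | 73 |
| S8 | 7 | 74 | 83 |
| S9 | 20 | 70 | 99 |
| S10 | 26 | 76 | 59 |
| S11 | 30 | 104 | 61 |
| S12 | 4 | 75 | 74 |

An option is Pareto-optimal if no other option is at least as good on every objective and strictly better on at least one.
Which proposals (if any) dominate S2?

S8, S12

S8: time 7≤13, cost 74≤118, benefit score 83≥71 — dominates S2.
S12: time 4≤13, cost 75≤118, benefit score 74≥71 — dominates S2.
Others (S1, S3, S4, S5, S6, S7, S9, S10, S11) are each worse than S2 on at least one objective.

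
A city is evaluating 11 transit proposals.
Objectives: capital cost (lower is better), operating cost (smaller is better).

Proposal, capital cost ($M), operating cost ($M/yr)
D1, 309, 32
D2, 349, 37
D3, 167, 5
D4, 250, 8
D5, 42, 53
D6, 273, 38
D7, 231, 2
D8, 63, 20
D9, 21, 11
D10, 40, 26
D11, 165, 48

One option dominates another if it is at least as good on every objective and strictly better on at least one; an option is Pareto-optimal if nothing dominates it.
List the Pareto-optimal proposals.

D1: dominated by D3 (capital cost 167≤309, operating cost 5≤32).
D2: dominated by D1 (capital cost 309≤349, operating cost 32≤37).
D3: not dominated.
D4: dominated by D3 (capital cost 167≤250, operating cost 5≤8).
D5: dominated by D9 (capital cost 21≤42, operating cost 11≤53).
D6: dominated by D3 (capital cost 167≤273, operating cost 5≤38).
D7: not dominated (best operating cost).
D8: dominated by D9 (capital cost 21≤63, operating cost 11≤20).
D9: not dominated (best capital cost).
D10: dominated by D9 (capital cost 21≤40, operating cost 11≤26).
D11: dominated by D8 (capital cost 63≤165, operating cost 20≤48).

D3, D7, D9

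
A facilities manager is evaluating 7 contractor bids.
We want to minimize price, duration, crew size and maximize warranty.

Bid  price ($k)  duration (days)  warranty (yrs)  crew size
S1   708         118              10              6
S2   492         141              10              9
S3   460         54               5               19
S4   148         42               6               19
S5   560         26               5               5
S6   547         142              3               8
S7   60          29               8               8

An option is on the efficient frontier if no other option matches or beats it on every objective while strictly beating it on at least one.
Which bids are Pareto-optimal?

S1: not dominated.
S2: not dominated.
S3: dominated by S4 (price 148≤460, duration 42≤54, warranty 6≥5, crew size 19≤19).
S4: dominated by S7 (price 60≤148, duration 29≤42, warranty 8≥6, crew size 8≤19).
S5: not dominated (best duration).
S6: dominated by S7 (price 60≤547, duration 29≤142, warranty 8≥3, crew size 8≤8).
S7: not dominated (best price).

S1, S2, S5, S7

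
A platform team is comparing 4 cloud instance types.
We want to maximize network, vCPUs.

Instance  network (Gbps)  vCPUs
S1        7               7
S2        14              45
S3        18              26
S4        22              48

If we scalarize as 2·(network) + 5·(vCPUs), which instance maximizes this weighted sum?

S4

S1: 2·7 + 5·7 = 49
S2: 2·14 + 5·45 = 253
S3: 2·18 + 5·26 = 166
S4: 2·22 + 5·48 = 284
Highest: S4 at 284.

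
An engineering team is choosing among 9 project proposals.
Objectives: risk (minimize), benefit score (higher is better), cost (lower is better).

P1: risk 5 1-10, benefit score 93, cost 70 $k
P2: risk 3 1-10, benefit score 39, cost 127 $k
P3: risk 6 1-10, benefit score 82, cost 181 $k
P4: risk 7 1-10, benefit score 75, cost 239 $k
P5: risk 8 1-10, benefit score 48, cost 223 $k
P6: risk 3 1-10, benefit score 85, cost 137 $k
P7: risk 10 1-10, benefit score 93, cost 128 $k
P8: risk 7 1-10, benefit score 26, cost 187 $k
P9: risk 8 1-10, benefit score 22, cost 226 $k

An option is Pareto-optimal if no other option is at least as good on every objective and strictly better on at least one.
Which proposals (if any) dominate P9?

P1: risk 5≤8, benefit score 93≥22, cost 70≤226 — dominates P9.
P2: risk 3≤8, benefit score 39≥22, cost 127≤226 — dominates P9.
P3: risk 6≤8, benefit score 82≥22, cost 181≤226 — dominates P9.
P5: risk 8≤8, benefit score 48≥22, cost 223≤226 — dominates P9.
P6: risk 3≤8, benefit score 85≥22, cost 137≤226 — dominates P9.
P8: risk 7≤8, benefit score 26≥22, cost 187≤226 — dominates P9.
Others (P4, P7) are each worse than P9 on at least one objective.

P1, P2, P3, P5, P6, P8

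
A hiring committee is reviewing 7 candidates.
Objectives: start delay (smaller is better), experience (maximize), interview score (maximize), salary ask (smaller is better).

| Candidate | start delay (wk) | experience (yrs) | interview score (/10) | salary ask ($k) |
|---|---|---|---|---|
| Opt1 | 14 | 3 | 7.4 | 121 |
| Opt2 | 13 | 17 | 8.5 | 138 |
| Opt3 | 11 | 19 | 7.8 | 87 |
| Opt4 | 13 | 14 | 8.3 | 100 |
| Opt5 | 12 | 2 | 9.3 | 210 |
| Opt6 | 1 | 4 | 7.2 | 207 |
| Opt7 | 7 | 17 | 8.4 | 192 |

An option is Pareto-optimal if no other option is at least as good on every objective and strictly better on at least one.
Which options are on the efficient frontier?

Opt1: dominated by Opt3 (start delay 11≤14, experience 19≥3, interview score 7.8≥7.4, salary ask 87≤121).
Opt2: not dominated.
Opt3: not dominated (best experience).
Opt4: not dominated.
Opt5: not dominated (best interview score).
Opt6: not dominated (best start delay).
Opt7: not dominated.

Opt2, Opt3, Opt4, Opt5, Opt6, Opt7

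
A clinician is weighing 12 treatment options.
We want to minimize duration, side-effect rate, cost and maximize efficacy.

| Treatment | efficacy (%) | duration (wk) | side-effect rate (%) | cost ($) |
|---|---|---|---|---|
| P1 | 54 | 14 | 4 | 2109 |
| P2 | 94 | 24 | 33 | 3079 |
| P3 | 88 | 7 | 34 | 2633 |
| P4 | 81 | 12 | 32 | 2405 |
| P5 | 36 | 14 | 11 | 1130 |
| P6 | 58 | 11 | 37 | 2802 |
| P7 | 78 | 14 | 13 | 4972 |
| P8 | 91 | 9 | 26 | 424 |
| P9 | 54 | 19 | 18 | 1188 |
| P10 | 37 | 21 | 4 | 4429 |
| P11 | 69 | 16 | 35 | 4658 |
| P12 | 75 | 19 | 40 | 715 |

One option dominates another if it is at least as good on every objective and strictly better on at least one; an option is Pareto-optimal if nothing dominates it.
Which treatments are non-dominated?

P1, P2, P3, P5, P7, P8, P9

P1: not dominated.
P2: not dominated (best efficacy).
P3: not dominated (best duration).
P4: dominated by P8 (efficacy 91≥81, duration 9≤12, side-effect rate 26≤32, cost 424≤2405).
P5: not dominated.
P6: dominated by P3 (efficacy 88≥58, duration 7≤11, side-effect rate 34≤37, cost 2633≤2802).
P7: not dominated.
P8: not dominated (best cost).
P9: not dominated.
P10: dominated by P1 (efficacy 54≥37, duration 14≤21, side-effect rate 4≤4, cost 2109≤4429).
P11: dominated by P3 (efficacy 88≥69, duration 7≤16, side-effect rate 34≤35, cost 2633≤4658).
P12: dominated by P8 (efficacy 91≥75, duration 9≤19, side-effect rate 26≤40, cost 424≤715).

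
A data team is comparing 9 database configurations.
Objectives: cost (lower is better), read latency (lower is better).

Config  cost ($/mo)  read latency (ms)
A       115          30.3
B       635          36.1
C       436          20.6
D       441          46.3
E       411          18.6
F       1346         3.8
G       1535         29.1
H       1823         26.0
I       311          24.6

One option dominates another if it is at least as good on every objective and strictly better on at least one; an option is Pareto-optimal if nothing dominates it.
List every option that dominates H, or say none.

C, E, F, I

C: cost 436≤1823, read latency 20.6≤26.0 — dominates H.
E: cost 411≤1823, read latency 18.6≤26.0 — dominates H.
F: cost 1346≤1823, read latency 3.8≤26.0 — dominates H.
I: cost 311≤1823, read latency 24.6≤26.0 — dominates H.
Others (A, B, D, G) are each worse than H on at least one objective.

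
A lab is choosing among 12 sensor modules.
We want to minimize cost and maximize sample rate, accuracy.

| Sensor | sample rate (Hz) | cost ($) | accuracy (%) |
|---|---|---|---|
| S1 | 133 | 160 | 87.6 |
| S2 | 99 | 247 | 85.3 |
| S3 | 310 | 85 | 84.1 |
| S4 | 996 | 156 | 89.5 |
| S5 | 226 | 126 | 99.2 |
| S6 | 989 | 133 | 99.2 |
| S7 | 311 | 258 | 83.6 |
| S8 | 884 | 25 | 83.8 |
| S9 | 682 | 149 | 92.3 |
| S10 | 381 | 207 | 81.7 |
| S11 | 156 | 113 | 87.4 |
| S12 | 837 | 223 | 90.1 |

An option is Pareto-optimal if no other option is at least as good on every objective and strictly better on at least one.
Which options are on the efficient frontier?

S1: dominated by S4 (sample rate 996≥133, cost 156≤160, accuracy 89.5≥87.6).
S2: dominated by S1 (sample rate 133≥99, cost 160≤247, accuracy 87.6≥85.3).
S3: not dominated.
S4: not dominated (best sample rate).
S5: not dominated.
S6: not dominated.
S7: dominated by S4 (sample rate 996≥311, cost 156≤258, accuracy 89.5≥83.6).
S8: not dominated (best cost).
S9: dominated by S6 (sample rate 989≥682, cost 133≤149, accuracy 99.2≥92.3).
S10: dominated by S4 (sample rate 996≥381, cost 156≤207, accuracy 89.5≥81.7).
S11: not dominated.
S12: dominated by S6 (sample rate 989≥837, cost 133≤223, accuracy 99.2≥90.1).

S3, S4, S5, S6, S8, S11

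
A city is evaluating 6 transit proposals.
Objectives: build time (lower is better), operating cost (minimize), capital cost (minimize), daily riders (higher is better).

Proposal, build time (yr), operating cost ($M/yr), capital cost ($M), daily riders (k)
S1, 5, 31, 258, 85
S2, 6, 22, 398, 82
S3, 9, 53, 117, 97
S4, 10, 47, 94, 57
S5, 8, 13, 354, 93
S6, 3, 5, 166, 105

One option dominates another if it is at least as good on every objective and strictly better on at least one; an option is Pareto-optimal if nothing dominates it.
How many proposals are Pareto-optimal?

S1: dominated by S6 (build time 3≤5, operating cost 5≤31, capital cost 166≤258, daily riders 105≥85).
S2: dominated by S6 (build time 3≤6, operating cost 5≤22, capital cost 166≤398, daily riders 105≥82).
S3: not dominated.
S4: not dominated (best capital cost).
S5: dominated by S6 (build time 3≤8, operating cost 5≤13, capital cost 166≤354, daily riders 105≥93).
S6: not dominated (best build time).
Pareto-optimal: S3, S4, S6 → 3.

3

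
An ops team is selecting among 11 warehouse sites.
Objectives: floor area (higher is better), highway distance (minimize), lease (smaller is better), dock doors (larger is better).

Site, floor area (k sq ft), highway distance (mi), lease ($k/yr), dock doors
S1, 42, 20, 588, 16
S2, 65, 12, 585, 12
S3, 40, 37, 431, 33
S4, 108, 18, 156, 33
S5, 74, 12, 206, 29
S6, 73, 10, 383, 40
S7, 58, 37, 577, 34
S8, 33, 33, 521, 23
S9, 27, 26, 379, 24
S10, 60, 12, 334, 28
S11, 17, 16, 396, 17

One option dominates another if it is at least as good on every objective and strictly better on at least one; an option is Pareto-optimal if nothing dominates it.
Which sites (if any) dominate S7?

S6

S6: floor area 73≥58, highway distance 10≤37, lease 383≤577, dock doors 40≥34 — dominates S7.
Others (S1, S2, S3, S4, S5, S8, S9, S10, S11) are each worse than S7 on at least one objective.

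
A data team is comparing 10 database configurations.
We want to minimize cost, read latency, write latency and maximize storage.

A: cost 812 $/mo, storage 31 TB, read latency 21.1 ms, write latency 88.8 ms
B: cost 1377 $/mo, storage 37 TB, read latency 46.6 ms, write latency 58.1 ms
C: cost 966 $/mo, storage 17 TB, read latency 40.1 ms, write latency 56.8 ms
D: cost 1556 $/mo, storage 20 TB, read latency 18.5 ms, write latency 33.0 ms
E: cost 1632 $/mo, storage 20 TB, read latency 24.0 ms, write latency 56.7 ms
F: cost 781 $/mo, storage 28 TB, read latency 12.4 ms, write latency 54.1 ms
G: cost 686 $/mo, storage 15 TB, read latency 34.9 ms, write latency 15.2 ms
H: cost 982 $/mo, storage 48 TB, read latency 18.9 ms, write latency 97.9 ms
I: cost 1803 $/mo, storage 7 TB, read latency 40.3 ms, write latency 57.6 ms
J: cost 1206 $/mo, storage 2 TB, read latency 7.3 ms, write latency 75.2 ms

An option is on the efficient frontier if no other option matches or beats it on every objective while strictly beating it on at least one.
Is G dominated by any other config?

No

A: worse on cost (812 vs 686).
B: worse on cost (1377 vs 686).
C: worse on cost (966 vs 686).
D: worse on cost (1556 vs 686).
E: worse on cost (1632 vs 686).
F: worse on cost (781 vs 686).
H: worse on cost (982 vs 686).
I: worse on cost (1803 vs 686).
J: worse on cost (1206 vs 686).
No option is at least as good as G on every objective and strictly better on one.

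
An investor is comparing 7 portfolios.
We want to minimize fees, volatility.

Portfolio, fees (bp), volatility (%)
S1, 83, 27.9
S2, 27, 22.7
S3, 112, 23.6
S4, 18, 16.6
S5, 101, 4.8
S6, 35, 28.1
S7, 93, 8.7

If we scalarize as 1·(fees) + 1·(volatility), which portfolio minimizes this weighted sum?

S1: 1·83 + 1·27.9 = 110.9
S2: 1·27 + 1·22.7 = 49.7
S3: 1·112 + 1·23.6 = 135.6
S4: 1·18 + 1·16.6 = 34.6
S5: 1·101 + 1·4.8 = 105.8
S6: 1·35 + 1·28.1 = 63.1
S7: 1·93 + 1·8.7 = 101.7
Lowest: S4 at 34.6.

S4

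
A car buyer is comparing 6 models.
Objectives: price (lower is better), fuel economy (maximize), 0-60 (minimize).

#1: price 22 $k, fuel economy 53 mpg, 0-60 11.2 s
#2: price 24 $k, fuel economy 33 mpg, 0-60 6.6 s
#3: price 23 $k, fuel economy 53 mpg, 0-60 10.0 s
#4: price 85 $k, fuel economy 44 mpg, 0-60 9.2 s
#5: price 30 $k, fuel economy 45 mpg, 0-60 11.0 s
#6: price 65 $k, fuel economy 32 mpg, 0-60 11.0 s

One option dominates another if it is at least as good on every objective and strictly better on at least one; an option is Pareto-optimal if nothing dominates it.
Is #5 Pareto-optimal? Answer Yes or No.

No

#3 vs #5: price 23≤30, fuel economy 53≥45, 0-60 10.0≤11.0 — #3 is at least as good on every objective and strictly better on at least one, so #3 dominates #5.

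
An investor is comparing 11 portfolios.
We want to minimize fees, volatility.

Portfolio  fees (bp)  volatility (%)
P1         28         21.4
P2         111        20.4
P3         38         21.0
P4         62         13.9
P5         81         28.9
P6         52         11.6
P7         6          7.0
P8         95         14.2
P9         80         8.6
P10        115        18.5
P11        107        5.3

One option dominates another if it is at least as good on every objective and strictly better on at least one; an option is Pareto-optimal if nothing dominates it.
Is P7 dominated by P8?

P8 vs P7: P8 is worse on fees (95 vs 6), so it does not dominate P7.

No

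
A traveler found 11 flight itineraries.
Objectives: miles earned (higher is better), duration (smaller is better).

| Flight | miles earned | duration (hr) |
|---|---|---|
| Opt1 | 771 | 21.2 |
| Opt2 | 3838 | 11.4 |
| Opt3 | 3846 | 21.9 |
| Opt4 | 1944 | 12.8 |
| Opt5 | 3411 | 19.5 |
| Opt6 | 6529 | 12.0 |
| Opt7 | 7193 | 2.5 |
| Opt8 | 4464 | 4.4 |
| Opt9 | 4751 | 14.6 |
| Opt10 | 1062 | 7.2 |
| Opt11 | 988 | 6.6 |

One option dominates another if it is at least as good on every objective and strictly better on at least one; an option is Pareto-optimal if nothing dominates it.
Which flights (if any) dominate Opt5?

Opt2, Opt6, Opt7, Opt8, Opt9

Opt2: miles earned 3838≥3411, duration 11.4≤19.5 — dominates Opt5.
Opt6: miles earned 6529≥3411, duration 12.0≤19.5 — dominates Opt5.
Opt7: miles earned 7193≥3411, duration 2.5≤19.5 — dominates Opt5.
Opt8: miles earned 4464≥3411, duration 4.4≤19.5 — dominates Opt5.
Opt9: miles earned 4751≥3411, duration 14.6≤19.5 — dominates Opt5.
Others (Opt1, Opt3, Opt4, Opt10, Opt11) are each worse than Opt5 on at least one objective.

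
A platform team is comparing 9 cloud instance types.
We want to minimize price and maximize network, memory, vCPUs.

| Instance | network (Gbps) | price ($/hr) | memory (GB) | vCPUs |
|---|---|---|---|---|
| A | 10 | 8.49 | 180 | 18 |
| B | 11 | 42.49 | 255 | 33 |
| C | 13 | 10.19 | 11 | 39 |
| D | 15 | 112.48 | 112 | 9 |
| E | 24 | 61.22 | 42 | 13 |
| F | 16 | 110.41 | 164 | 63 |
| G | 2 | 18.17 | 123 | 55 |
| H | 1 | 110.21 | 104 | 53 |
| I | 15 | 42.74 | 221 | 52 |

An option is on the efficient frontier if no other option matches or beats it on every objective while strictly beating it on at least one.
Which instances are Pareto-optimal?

A: not dominated (best price).
B: not dominated (best memory).
C: not dominated.
D: dominated by F (network 16≥15, price 110.41≤112.48, memory 164≥112, vCPUs 63≥9).
E: not dominated (best network).
F: not dominated (best vCPUs).
G: not dominated.
H: dominated by G (network 2≥1, price 18.17≤110.21, memory 123≥104, vCPUs 55≥53).
I: not dominated.

A, B, C, E, F, G, I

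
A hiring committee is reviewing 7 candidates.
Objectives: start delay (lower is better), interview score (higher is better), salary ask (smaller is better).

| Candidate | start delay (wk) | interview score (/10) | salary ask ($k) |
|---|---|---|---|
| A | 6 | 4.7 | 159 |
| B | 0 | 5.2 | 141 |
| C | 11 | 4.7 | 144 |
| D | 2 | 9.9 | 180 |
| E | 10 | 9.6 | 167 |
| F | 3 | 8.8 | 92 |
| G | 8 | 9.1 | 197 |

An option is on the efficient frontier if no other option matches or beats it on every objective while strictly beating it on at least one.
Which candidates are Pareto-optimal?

A: dominated by B (start delay 0≤6, interview score 5.2≥4.7, salary ask 141≤159).
B: not dominated (best start delay).
C: dominated by B (start delay 0≤11, interview score 5.2≥4.7, salary ask 141≤144).
D: not dominated (best interview score).
E: not dominated.
F: not dominated (best salary ask).
G: dominated by D (start delay 2≤8, interview score 9.9≥9.1, salary ask 180≤197).

B, D, E, F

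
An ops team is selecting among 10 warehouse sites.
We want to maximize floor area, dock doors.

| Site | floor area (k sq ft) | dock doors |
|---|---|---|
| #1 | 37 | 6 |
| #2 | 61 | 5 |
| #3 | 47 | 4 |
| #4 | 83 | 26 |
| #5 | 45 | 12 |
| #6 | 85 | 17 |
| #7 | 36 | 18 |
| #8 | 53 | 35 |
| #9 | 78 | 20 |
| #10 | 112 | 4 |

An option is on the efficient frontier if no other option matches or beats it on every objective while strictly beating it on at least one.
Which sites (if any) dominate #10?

#1: worse on floor area (37 vs 112).
#2: worse on floor area (61 vs 112).
#3: worse on floor area (47 vs 112).
#4: worse on floor area (83 vs 112).
#5: worse on floor area (45 vs 112).
#6: worse on floor area (85 vs 112).
#7: worse on floor area (36 vs 112).
#8: worse on floor area (53 vs 112).
#9: worse on floor area (78 vs 112).
No option dominates #10.

none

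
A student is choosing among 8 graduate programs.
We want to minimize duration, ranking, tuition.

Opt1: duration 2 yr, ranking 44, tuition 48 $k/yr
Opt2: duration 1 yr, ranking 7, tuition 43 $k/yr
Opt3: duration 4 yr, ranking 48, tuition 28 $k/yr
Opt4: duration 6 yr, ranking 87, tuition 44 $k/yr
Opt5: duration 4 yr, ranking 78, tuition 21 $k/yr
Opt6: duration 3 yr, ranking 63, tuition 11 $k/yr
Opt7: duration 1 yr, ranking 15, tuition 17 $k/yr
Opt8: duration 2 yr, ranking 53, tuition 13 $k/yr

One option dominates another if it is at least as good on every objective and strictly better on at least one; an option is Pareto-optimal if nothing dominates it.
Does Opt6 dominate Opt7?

No

Opt6 vs Opt7: Opt6 is worse on duration (3 vs 1), so it does not dominate Opt7.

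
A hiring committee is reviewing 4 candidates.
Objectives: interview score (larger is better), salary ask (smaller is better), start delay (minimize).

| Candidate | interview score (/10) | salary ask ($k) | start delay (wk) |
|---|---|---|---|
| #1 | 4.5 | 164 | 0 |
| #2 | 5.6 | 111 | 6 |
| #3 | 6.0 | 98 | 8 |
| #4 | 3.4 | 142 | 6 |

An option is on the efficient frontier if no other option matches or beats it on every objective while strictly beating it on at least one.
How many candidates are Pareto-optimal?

3

#1: not dominated (best start delay).
#2: not dominated.
#3: not dominated (best interview score).
#4: dominated by #2 (interview score 5.6≥3.4, salary ask 111≤142, start delay 6≤6).
Pareto-optimal: #1, #2, #3 → 3.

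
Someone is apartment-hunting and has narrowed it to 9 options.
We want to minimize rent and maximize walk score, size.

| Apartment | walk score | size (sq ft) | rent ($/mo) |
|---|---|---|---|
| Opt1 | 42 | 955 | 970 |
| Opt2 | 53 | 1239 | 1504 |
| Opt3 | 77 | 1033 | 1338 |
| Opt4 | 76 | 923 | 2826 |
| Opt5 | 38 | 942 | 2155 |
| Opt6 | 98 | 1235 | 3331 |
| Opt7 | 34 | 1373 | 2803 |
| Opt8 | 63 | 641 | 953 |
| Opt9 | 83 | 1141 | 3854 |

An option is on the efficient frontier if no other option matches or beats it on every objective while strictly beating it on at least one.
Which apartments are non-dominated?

Opt1, Opt2, Opt3, Opt6, Opt7, Opt8

Opt1: not dominated.
Opt2: not dominated.
Opt3: not dominated.
Opt4: dominated by Opt3 (walk score 77≥76, size 1033≥923, rent 1338≤2826).
Opt5: dominated by Opt1 (walk score 42≥38, size 955≥942, rent 970≤2155).
Opt6: not dominated (best walk score).
Opt7: not dominated (best size).
Opt8: not dominated (best rent).
Opt9: dominated by Opt6 (walk score 98≥83, size 1235≥1141, rent 3331≤3854).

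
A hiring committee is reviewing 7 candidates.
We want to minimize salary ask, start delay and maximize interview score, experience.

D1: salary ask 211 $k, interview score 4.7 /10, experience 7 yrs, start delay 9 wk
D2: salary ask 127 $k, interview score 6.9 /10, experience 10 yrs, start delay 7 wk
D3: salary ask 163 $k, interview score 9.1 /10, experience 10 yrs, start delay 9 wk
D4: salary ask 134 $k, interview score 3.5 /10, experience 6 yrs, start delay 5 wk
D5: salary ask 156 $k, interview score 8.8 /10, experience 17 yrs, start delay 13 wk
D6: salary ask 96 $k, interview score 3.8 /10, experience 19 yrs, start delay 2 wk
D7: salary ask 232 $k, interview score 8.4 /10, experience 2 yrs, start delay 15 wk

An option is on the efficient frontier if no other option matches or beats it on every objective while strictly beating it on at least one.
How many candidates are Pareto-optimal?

D1: dominated by D2 (salary ask 127≤211, interview score 6.9≥4.7, experience 10≥7, start delay 7≤9).
D2: not dominated.
D3: not dominated (best interview score).
D4: dominated by D6 (salary ask 96≤134, interview score 3.8≥3.5, experience 19≥6, start delay 2≤5).
D5: not dominated.
D6: not dominated (best salary ask).
D7: dominated by D3 (salary ask 163≤232, interview score 9.1≥8.4, experience 10≥2, start delay 9≤15).
Pareto-optimal: D2, D3, D5, D6 → 4.

4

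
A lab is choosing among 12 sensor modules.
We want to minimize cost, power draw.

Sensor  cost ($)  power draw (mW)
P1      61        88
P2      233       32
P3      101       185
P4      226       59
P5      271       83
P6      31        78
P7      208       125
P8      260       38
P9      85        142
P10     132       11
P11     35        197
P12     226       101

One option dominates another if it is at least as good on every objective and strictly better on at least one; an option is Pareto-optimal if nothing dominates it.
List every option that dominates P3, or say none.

P1: cost 61≤101, power draw 88≤185 — dominates P3.
P6: cost 31≤101, power draw 78≤185 — dominates P3.
P9: cost 85≤101, power draw 142≤185 — dominates P3.
Others (P2, P4, P5, P7, P8, P10, P11, P12) are each worse than P3 on at least one objective.

P1, P6, P9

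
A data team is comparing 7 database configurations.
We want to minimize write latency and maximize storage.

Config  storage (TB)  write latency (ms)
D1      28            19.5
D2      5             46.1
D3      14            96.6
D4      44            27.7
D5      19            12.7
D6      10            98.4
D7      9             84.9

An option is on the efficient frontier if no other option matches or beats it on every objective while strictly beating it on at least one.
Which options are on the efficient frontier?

D1: not dominated.
D2: dominated by D1 (storage 28≥5, write latency 19.5≤46.1).
D3: dominated by D1 (storage 28≥14, write latency 19.5≤96.6).
D4: not dominated (best storage).
D5: not dominated (best write latency).
D6: dominated by D1 (storage 28≥10, write latency 19.5≤98.4).
D7: dominated by D1 (storage 28≥9, write latency 19.5≤84.9).

D1, D4, D5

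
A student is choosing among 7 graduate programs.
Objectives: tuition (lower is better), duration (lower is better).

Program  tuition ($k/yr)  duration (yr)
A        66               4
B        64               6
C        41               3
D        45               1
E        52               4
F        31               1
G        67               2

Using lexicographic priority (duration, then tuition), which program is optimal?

First minimize duration: best is 1, kept {D, F}.
Then minimize tuition: best is 31, kept {F}.

F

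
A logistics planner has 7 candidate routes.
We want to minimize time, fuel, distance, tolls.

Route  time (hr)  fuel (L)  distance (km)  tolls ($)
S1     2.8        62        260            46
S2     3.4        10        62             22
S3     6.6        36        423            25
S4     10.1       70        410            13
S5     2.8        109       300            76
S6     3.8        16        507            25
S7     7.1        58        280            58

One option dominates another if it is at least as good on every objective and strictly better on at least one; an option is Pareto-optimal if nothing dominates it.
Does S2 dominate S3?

Yes

S2 vs S3: time 3.4≤6.6, fuel 10≤36, distance 62≤423, tolls 22≤25 — S2 is at least as good on every objective with at least one strict improvement.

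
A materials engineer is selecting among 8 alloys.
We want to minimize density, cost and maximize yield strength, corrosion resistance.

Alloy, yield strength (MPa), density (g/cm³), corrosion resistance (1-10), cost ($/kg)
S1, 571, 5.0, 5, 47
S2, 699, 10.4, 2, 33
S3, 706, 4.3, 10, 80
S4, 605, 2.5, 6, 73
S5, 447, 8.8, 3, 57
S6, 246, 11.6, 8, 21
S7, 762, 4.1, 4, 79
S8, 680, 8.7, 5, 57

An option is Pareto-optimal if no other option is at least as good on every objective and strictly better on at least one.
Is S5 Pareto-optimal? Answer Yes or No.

No

S1 vs S5: yield strength 571≥447, density 5.0≤8.8, corrosion resistance 5≥3, cost 47≤57 — S1 is at least as good on every objective and strictly better on at least one, so S1 dominates S5.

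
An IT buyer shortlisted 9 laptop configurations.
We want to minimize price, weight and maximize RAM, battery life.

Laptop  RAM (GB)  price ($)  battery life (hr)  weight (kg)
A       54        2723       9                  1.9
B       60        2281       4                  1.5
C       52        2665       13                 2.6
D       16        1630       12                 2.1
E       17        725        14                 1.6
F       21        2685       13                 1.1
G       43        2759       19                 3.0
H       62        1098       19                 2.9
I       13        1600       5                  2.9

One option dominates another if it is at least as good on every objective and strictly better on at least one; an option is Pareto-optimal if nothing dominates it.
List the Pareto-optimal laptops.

A: not dominated.
B: not dominated.
C: not dominated.
D: dominated by E (RAM 17≥16, price 725≤1630, battery life 14≥12, weight 1.6≤2.1).
E: not dominated (best price).
F: not dominated (best weight).
G: dominated by H (RAM 62≥43, price 1098≤2759, battery life 19≥19, weight 2.9≤3.0).
H: not dominated (best RAM).
I: dominated by E (RAM 17≥13, price 725≤1600, battery life 14≥5, weight 1.6≤2.9).

A, B, C, E, F, H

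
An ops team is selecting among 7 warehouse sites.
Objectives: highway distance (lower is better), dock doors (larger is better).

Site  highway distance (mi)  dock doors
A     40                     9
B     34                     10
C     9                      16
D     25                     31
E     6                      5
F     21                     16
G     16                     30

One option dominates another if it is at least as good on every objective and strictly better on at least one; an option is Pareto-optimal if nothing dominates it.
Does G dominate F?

G vs F: highway distance 16≤21, dock doors 30≥16 — G is at least as good on every objective with at least one strict improvement.

Yes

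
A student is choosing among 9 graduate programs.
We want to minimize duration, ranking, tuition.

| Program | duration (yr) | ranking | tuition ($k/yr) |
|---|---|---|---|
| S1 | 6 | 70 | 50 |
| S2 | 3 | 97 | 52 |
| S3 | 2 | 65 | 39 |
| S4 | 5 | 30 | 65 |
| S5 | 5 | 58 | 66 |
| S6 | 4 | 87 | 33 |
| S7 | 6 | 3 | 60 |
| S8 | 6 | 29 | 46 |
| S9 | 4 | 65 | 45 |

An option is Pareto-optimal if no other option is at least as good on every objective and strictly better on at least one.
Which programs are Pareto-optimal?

S1: dominated by S3 (duration 2≤6, ranking 65≤70, tuition 39≤50).
S2: dominated by S3 (duration 2≤3, ranking 65≤97, tuition 39≤52).
S3: not dominated (best duration).
S4: not dominated.
S5: dominated by S4 (duration 5≤5, ranking 30≤58, tuition 65≤66).
S6: not dominated (best tuition).
S7: not dominated (best ranking).
S8: not dominated.
S9: dominated by S3 (duration 2≤4, ranking 65≤65, tuition 39≤45).

S3, S4, S6, S7, S8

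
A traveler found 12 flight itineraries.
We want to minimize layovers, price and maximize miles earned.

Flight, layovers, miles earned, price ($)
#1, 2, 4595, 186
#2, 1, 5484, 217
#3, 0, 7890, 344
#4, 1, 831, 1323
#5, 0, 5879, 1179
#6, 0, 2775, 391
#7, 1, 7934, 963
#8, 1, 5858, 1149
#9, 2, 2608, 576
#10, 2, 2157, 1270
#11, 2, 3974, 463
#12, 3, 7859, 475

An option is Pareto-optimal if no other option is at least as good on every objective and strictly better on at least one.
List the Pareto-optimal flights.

#1, #2, #3, #7

#1: not dominated (best price).
#2: not dominated.
#3: not dominated.
#4: dominated by #2 (layovers 1≤1, miles earned 5484≥831, price 217≤1323).
#5: dominated by #3 (layovers 0≤0, miles earned 7890≥5879, price 344≤1179).
#6: dominated by #3 (layovers 0≤0, miles earned 7890≥2775, price 344≤391).
#7: not dominated (best miles earned).
#8: dominated by #3 (layovers 0≤1, miles earned 7890≥5858, price 344≤1149).
#9: dominated by #1 (layovers 2≤2, miles earned 4595≥2608, price 186≤576).
#10: dominated by #1 (layovers 2≤2, miles earned 4595≥2157, price 186≤1270).
#11: dominated by #1 (layovers 2≤2, miles earned 4595≥3974, price 186≤463).
#12: dominated by #3 (layovers 0≤3, miles earned 7890≥7859, price 344≤475).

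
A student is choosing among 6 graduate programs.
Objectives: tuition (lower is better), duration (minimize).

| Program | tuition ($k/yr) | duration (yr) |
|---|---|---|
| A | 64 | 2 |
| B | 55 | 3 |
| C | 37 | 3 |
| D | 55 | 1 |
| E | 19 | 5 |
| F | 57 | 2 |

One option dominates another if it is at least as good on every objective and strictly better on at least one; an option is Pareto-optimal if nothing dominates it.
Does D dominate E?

No

D vs E: D is worse on tuition (55 vs 19), so it does not dominate E.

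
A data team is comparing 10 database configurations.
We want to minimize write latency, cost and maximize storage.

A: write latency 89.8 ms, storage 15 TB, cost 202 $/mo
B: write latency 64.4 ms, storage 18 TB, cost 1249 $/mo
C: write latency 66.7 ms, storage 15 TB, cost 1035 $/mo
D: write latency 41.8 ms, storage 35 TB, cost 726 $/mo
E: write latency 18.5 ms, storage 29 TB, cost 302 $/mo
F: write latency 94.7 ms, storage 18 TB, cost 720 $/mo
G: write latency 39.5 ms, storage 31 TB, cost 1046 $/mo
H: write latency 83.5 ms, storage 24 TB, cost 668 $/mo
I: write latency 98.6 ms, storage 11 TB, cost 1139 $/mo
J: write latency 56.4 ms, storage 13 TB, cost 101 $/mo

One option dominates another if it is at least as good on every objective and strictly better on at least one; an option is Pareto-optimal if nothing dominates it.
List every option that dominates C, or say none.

D, E

D: write latency 41.8≤66.7, storage 35≥15, cost 726≤1035 — dominates C.
E: write latency 18.5≤66.7, storage 29≥15, cost 302≤1035 — dominates C.
Others (A, B, F, G, H, I, J) are each worse than C on at least one objective.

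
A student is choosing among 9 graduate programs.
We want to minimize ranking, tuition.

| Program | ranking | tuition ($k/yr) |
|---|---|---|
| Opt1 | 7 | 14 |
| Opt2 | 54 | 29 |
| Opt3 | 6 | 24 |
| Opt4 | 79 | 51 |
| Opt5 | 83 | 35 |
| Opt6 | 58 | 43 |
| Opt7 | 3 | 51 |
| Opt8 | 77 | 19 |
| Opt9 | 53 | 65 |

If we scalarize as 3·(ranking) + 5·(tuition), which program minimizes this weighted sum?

Opt1: 3·7 + 5·14 = 91
Opt2: 3·54 + 5·29 = 307
Opt3: 3·6 + 5·24 = 138
Opt4: 3·79 + 5·51 = 492
Opt5: 3·83 + 5·35 = 424
Opt6: 3·58 + 5·43 = 389
Opt7: 3·3 + 5·51 = 264
Opt8: 3·77 + 5·19 = 326
Opt9: 3·53 + 5·65 = 484
Lowest: Opt1 at 91.

Opt1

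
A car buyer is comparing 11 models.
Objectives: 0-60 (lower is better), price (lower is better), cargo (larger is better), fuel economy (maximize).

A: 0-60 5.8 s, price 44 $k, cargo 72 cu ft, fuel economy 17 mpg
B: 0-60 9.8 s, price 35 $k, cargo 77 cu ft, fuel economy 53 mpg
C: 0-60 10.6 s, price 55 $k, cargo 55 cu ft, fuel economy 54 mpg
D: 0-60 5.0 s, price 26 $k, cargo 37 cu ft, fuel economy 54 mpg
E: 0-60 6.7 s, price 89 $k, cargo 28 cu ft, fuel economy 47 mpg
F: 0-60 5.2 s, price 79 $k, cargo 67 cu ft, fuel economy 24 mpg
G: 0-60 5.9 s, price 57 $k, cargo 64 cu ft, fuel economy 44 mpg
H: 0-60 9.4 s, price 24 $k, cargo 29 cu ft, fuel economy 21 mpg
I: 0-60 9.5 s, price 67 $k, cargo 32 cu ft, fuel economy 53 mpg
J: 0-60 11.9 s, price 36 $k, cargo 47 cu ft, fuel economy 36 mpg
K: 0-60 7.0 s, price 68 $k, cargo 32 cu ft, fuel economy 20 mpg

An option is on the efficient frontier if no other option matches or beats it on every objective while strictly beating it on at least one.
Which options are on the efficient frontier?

A: not dominated.
B: not dominated (best cargo).
C: not dominated.
D: not dominated (best 0-60).
E: dominated by D (0-60 5.0≤6.7, price 26≤89, cargo 37≥28, fuel economy 54≥47).
F: not dominated.
G: not dominated.
H: not dominated (best price).
I: dominated by D (0-60 5.0≤9.5, price 26≤67, cargo 37≥32, fuel economy 54≥53).
J: dominated by B (0-60 9.8≤11.9, price 35≤36, cargo 77≥47, fuel economy 53≥36).
K: dominated by D (0-60 5.0≤7.0, price 26≤68, cargo 37≥32, fuel economy 54≥20).

A, B, C, D, F, G, H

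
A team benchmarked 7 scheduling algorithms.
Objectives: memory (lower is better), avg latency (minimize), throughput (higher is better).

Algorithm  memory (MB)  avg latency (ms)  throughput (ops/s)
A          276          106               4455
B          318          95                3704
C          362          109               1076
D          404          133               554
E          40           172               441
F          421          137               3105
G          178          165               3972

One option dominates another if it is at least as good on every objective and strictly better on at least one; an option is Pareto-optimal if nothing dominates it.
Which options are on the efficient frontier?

A: not dominated (best throughput).
B: not dominated (best avg latency).
C: dominated by A (memory 276≤362, avg latency 106≤109, throughput 4455≥1076).
D: dominated by A (memory 276≤404, avg latency 106≤133, throughput 4455≥554).
E: not dominated (best memory).
F: dominated by A (memory 276≤421, avg latency 106≤137, throughput 4455≥3105).
G: not dominated.

A, B, E, G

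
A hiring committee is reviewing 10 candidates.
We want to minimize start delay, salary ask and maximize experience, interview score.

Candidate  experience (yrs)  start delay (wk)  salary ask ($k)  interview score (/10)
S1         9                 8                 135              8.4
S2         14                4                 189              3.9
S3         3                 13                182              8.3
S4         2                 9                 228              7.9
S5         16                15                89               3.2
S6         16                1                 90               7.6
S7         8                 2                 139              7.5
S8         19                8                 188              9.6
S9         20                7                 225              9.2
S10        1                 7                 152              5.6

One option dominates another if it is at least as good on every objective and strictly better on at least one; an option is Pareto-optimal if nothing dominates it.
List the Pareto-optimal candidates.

S1, S5, S6, S8, S9

S1: not dominated.
S2: dominated by S6 (experience 16≥14, start delay 1≤4, salary ask 90≤189, interview score 7.6≥3.9).
S3: dominated by S1 (experience 9≥3, start delay 8≤13, salary ask 135≤182, interview score 8.4≥8.3).
S4: dominated by S1 (experience 9≥2, start delay 8≤9, salary ask 135≤228, interview score 8.4≥7.9).
S5: not dominated (best salary ask).
S6: not dominated (best start delay).
S7: dominated by S6 (experience 16≥8, start delay 1≤2, salary ask 90≤139, interview score 7.6≥7.5).
S8: not dominated (best interview score).
S9: not dominated (best experience).
S10: dominated by S6 (experience 16≥1, start delay 1≤7, salary ask 90≤152, interview score 7.6≥5.6).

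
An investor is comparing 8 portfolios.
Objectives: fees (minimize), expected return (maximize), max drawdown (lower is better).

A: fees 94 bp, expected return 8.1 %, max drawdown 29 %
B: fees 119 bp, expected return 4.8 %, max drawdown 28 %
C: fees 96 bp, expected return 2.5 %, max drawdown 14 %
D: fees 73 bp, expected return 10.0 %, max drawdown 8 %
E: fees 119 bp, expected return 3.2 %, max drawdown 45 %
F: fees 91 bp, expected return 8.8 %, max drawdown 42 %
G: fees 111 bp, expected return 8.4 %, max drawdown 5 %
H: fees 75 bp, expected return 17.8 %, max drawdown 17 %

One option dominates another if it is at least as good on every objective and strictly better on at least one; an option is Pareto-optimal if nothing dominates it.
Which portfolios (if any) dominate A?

D, H

D: fees 73≤94, expected return 10.0≥8.1, max drawdown 8≤29 — dominates A.
H: fees 75≤94, expected return 17.8≥8.1, max drawdown 17≤29 — dominates A.
Others (B, C, E, F, G) are each worse than A on at least one objective.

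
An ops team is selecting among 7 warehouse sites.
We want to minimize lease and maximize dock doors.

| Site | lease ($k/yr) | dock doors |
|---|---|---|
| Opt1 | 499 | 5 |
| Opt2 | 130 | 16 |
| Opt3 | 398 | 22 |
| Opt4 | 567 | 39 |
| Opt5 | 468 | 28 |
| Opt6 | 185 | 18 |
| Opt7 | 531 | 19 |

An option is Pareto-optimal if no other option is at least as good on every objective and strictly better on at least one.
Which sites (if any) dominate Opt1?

Opt2, Opt3, Opt5, Opt6

Opt2: lease 130≤499, dock doors 16≥5 — dominates Opt1.
Opt3: lease 398≤499, dock doors 22≥5 — dominates Opt1.
Opt5: lease 468≤499, dock doors 28≥5 — dominates Opt1.
Opt6: lease 185≤499, dock doors 18≥5 — dominates Opt1.
Others (Opt4, Opt7) are each worse than Opt1 on at least one objective.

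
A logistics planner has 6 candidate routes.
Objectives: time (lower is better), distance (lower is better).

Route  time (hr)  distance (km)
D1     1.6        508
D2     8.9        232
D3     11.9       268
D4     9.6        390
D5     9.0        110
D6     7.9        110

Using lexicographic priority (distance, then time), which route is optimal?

First minimize distance: best is 110, kept {D5, D6}.
Then minimize time: best is 7.9, kept {D6}.

D6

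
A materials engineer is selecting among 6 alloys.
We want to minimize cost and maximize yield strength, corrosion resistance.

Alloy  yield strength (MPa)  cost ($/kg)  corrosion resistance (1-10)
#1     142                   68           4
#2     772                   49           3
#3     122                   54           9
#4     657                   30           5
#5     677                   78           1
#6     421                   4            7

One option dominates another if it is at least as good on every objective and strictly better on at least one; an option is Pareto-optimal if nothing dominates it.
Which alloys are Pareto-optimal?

#2, #3, #4, #6

#1: dominated by #4 (yield strength 657≥142, cost 30≤68, corrosion resistance 5≥4).
#2: not dominated (best yield strength).
#3: not dominated (best corrosion resistance).
#4: not dominated.
#5: dominated by #2 (yield strength 772≥677, cost 49≤78, corrosion resistance 3≥1).
#6: not dominated (best cost).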